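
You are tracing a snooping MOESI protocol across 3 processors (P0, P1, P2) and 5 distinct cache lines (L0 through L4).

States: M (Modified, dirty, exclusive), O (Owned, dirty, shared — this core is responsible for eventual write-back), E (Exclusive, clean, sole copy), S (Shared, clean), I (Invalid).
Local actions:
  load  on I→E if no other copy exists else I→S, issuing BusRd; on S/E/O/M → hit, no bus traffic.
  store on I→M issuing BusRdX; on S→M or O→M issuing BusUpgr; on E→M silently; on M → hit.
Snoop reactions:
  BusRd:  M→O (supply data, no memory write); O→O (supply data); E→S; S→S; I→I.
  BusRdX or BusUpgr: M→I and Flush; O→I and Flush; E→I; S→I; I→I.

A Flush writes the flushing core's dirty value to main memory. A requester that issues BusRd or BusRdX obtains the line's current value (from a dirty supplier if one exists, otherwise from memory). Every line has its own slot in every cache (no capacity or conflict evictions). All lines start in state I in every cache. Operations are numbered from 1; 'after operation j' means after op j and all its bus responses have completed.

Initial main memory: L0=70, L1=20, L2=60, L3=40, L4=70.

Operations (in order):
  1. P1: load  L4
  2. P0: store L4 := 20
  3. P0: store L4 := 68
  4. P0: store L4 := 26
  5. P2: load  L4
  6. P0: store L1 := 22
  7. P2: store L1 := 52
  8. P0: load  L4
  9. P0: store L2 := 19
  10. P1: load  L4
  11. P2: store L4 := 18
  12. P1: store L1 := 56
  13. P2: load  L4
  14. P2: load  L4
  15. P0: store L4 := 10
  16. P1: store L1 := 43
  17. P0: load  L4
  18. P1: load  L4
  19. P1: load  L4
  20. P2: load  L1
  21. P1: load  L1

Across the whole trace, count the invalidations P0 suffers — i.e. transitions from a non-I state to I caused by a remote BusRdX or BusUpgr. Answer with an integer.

invalidations = 2

  op1 P1: load  L4 → I/E/I on L4; bus BusRd; mem=70
  op2 P0: store L4 := 20 → M/I/I on L4; bus BusRdX; mem=70
  op3 P0: store L4 := 68 → M/I/I on L4; bus (none); mem=70
  op4 P0: store L4 := 26 → M/I/I on L4; bus (none); mem=70
  op5 P2: load  L4 → O/I/S on L4; bus BusRd; mem=70
  op6 P0: store L1 := 22 → M/I/I on L1; bus BusRdX; mem=20
  op7 P2: store L1 := 52 → I/I/M on L1; bus BusRdX Flush; mem=22
  op8 P0: load  L4 → O/I/S on L4; bus (none); mem=70
  op9 P0: store L2 := 19 → M/I/I on L2; bus BusRdX; mem=60
  op10 P1: load  L4 → O/S/S on L4; bus BusRd; mem=70
  op11 P2: store L4 := 18 → I/I/M on L4; bus BusUpgr Flush; mem=26
  op12 P1: store L1 := 56 → I/M/I on L1; bus BusRdX Flush; mem=52
  op13 P2: load  L4 → I/I/M on L4; bus (none); mem=26
  op14 P2: load  L4 → I/I/M on L4; bus (none); mem=26
  op15 P0: store L4 := 10 → M/I/I on L4; bus BusRdX Flush; mem=18
  op16 P1: store L1 := 43 → I/M/I on L1; bus (none); mem=52
  op17 P0: load  L4 → M/I/I on L4; bus (none); mem=18
  op18 P1: load  L4 → O/S/I on L4; bus BusRd; mem=18
  op19 P1: load  L4 → O/S/I on L4; bus (none); mem=18
  op20 P2: load  L1 → I/O/S on L1; bus BusRd; mem=52
  op21 P1: load  L1 → I/O/S on L1; bus (none); mem=52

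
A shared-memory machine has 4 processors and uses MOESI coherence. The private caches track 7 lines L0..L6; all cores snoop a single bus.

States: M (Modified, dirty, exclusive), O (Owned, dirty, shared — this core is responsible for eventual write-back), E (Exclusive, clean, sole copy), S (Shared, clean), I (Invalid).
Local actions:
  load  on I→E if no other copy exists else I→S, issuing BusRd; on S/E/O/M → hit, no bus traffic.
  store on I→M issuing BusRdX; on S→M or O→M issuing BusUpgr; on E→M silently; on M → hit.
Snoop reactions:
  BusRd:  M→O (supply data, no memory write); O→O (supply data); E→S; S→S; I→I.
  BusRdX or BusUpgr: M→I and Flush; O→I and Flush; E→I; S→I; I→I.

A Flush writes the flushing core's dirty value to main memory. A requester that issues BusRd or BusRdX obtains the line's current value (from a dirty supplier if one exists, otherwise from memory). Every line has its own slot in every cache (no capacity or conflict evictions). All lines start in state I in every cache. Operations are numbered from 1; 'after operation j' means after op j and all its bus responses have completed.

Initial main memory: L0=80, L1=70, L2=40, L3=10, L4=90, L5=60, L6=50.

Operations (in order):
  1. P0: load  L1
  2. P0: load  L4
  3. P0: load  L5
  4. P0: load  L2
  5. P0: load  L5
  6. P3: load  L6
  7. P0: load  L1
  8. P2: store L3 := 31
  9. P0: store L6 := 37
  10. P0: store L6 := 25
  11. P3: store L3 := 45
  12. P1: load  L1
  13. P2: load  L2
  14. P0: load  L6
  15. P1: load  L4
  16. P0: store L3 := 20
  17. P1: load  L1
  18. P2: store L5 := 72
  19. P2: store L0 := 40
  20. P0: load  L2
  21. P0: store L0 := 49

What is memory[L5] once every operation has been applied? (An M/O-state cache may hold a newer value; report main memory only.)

step 1: P0: load  L1  ⟶  EIII  (L1)  txn=BusRd  M[L1]=70
step 2: P0: load  L4  ⟶  EIII  (L4)  txn=BusRd  M[L4]=90
step 3: P0: load  L5  ⟶  EIII  (L5)  txn=BusRd  M[L5]=60
step 4: P0: load  L2  ⟶  EIII  (L2)  txn=BusRd  M[L2]=40
step 5: P0: load  L5  ⟶  EIII  (L5)  txn=∅  M[L5]=60
step 6: P3: load  L6  ⟶  IIIE  (L6)  txn=BusRd  M[L6]=50
step 7: P0: load  L1  ⟶  EIII  (L1)  txn=∅  M[L1]=70
step 8: P2: store L3 := 31  ⟶  IIMI  (L3)  txn=BusRdX  M[L3]=10
step 9: P0: store L6 := 37  ⟶  MIII  (L6)  txn=BusRdX  M[L6]=50
step 10: P0: store L6 := 25  ⟶  MIII  (L6)  txn=∅  M[L6]=50
step 11: P3: store L3 := 45  ⟶  IIIM  (L3)  txn=BusRdX+Flush  M[L3]=31
step 12: P1: load  L1  ⟶  SSII  (L1)  txn=BusRd  M[L1]=70
step 13: P2: load  L2  ⟶  SISI  (L2)  txn=BusRd  M[L2]=40
step 14: P0: load  L6  ⟶  MIII  (L6)  txn=∅  M[L6]=50
step 15: P1: load  L4  ⟶  SSII  (L4)  txn=BusRd  M[L4]=90
step 16: P0: store L3 := 20  ⟶  MIII  (L3)  txn=BusRdX+Flush  M[L3]=45
step 17: P1: load  L1  ⟶  SSII  (L1)  txn=∅  M[L1]=70
step 18: P2: store L5 := 72  ⟶  IIMI  (L5)  txn=BusRdX  M[L5]=60
step 19: P2: store L0 := 40  ⟶  IIMI  (L0)  txn=BusRdX  M[L0]=80
step 20: P0: load  L2  ⟶  SISI  (L2)  txn=∅  M[L2]=40
step 21: P0: store L0 := 49  ⟶  MIII  (L0)  txn=BusRdX+Flush  M[L0]=40

memory[L5] = 60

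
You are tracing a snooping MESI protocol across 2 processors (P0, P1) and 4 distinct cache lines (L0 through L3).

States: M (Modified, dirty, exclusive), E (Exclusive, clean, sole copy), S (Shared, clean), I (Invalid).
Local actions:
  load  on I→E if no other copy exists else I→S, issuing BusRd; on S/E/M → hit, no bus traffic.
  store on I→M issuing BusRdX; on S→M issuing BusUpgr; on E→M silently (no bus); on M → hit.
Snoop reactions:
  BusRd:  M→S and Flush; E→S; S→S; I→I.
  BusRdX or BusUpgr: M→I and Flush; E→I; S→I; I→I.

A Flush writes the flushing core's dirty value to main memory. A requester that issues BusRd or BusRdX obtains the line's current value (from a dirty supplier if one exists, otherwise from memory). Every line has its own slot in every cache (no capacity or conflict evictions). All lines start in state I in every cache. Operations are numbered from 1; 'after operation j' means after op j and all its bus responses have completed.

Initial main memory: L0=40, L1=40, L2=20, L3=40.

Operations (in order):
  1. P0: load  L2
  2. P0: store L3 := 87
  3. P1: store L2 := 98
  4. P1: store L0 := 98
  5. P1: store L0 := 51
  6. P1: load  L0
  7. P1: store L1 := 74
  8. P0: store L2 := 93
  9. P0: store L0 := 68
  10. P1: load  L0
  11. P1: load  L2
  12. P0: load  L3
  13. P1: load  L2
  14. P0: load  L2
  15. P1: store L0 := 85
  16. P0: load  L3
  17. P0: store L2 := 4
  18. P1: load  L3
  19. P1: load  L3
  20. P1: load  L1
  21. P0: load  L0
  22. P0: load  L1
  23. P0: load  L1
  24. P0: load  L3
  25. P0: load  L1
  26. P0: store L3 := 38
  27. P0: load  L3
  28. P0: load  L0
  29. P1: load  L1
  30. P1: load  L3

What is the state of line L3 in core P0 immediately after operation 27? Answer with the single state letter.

state = M

step 1: P0: load  L2  ⟶  EI  (L2)  txn=BusRd  M[L2]=20
step 2: P0: store L3 := 87  ⟶  MI  (L3)  txn=BusRdX  M[L3]=40
step 3: P1: store L2 := 98  ⟶  IM  (L2)  txn=BusRdX  M[L2]=20
step 4: P1: store L0 := 98  ⟶  IM  (L0)  txn=BusRdX  M[L0]=40
step 5: P1: store L0 := 51  ⟶  IM  (L0)  txn=∅  M[L0]=40
step 6: P1: load  L0  ⟶  IM  (L0)  txn=∅  M[L0]=40
step 7: P1: store L1 := 74  ⟶  IM  (L1)  txn=BusRdX  M[L1]=40
step 8: P0: store L2 := 93  ⟶  MI  (L2)  txn=BusRdX+Flush  M[L2]=98
step 9: P0: store L0 := 68  ⟶  MI  (L0)  txn=BusRdX+Flush  M[L0]=51
step 10: P1: load  L0  ⟶  SS  (L0)  txn=BusRd+Flush  M[L0]=68
step 11: P1: load  L2  ⟶  SS  (L2)  txn=BusRd+Flush  M[L2]=93
step 12: P0: load  L3  ⟶  MI  (L3)  txn=∅  M[L3]=40
step 13: P1: load  L2  ⟶  SS  (L2)  txn=∅  M[L2]=93
step 14: P0: load  L2  ⟶  SS  (L2)  txn=∅  M[L2]=93
step 15: P1: store L0 := 85  ⟶  IM  (L0)  txn=BusUpgr  M[L0]=68
step 16: P0: load  L3  ⟶  MI  (L3)  txn=∅  M[L3]=40
step 17: P0: store L2 := 4  ⟶  MI  (L2)  txn=BusUpgr  M[L2]=93
step 18: P1: load  L3  ⟶  SS  (L3)  txn=BusRd+Flush  M[L3]=87
step 19: P1: load  L3  ⟶  SS  (L3)  txn=∅  M[L3]=87
step 20: P1: load  L1  ⟶  IM  (L1)  txn=∅  M[L1]=40
step 21: P0: load  L0  ⟶  SS  (L0)  txn=BusRd+Flush  M[L0]=85
step 22: P0: load  L1  ⟶  SS  (L1)  txn=BusRd+Flush  M[L1]=74
step 23: P0: load  L1  ⟶  SS  (L1)  txn=∅  M[L1]=74
step 24: P0: load  L3  ⟶  SS  (L3)  txn=∅  M[L3]=87
step 25: P0: load  L1  ⟶  SS  (L1)  txn=∅  M[L1]=74
step 26: P0: store L3 := 38  ⟶  MI  (L3)  txn=BusUpgr  M[L3]=87
step 27: P0: load  L3  ⟶  MI  (L3)  txn=∅  M[L3]=87
step 28: P0: load  L0  ⟶  SS  (L0)  txn=∅  M[L0]=85
step 29: P1: load  L1  ⟶  SS  (L1)  txn=∅  M[L1]=74
step 30: P1: load  L3  ⟶  SS  (L3)  txn=BusRd+Flush  M[L3]=38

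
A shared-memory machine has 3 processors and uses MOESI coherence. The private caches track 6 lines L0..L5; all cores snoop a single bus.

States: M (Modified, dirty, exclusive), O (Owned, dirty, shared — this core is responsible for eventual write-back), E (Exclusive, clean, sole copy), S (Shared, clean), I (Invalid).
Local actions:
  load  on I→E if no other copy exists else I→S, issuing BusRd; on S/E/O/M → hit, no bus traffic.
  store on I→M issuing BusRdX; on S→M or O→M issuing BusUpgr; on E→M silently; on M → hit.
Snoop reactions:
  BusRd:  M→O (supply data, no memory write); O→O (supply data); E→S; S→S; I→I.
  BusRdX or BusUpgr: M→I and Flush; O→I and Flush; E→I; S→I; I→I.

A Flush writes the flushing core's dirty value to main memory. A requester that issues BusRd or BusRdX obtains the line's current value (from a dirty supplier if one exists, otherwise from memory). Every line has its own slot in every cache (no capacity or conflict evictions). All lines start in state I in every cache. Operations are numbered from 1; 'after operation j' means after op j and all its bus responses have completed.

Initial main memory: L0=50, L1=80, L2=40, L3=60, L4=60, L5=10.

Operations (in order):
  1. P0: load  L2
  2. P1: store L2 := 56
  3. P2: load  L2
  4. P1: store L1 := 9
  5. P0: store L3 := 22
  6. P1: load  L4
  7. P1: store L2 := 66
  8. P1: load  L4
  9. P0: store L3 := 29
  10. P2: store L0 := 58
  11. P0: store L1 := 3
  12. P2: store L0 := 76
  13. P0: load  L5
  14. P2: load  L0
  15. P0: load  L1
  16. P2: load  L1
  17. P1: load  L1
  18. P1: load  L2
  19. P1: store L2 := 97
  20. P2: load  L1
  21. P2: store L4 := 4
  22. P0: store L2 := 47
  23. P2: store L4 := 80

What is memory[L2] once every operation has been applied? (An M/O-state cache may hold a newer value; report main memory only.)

1. P0: load  L2  bus=[BusRd]  L2: P0=E P1=I P2=I  mem[L2]=40
2. P1: store L2 := 56  bus=[BusRdX]  L2: P0=I P1=M P2=I  mem[L2]=40
3. P2: load  L2  bus=[BusRd]  L2: P0=I P1=O P2=S  mem[L2]=40
4. P1: store L1 := 9  bus=[BusRdX]  L1: P0=I P1=M P2=I  mem[L1]=80
5. P0: store L3 := 22  bus=[BusRdX]  L3: P0=M P1=I P2=I  mem[L3]=60
6. P1: load  L4  bus=[BusRd]  L4: P0=I P1=E P2=I  mem[L4]=60
7. P1: store L2 := 66  bus=[BusUpgr]  L2: P0=I P1=M P2=I  mem[L2]=40
8. P1: load  L4  bus=[-]  L4: P0=I P1=E P2=I  mem[L4]=60
9. P0: store L3 := 29  bus=[-]  L3: P0=M P1=I P2=I  mem[L3]=60
10. P2: store L0 := 58  bus=[BusRdX]  L0: P0=I P1=I P2=M  mem[L0]=50
11. P0: store L1 := 3  bus=[BusRdX,Flush]  L1: P0=M P1=I P2=I  mem[L1]=9
12. P2: store L0 := 76  bus=[-]  L0: P0=I P1=I P2=M  mem[L0]=50
13. P0: load  L5  bus=[BusRd]  L5: P0=E P1=I P2=I  mem[L5]=10
14. P2: load  L0  bus=[-]  L0: P0=I P1=I P2=M  mem[L0]=50
15. P0: load  L1  bus=[-]  L1: P0=M P1=I P2=I  mem[L1]=9
16. P2: load  L1  bus=[BusRd]  L1: P0=O P1=I P2=S  mem[L1]=9
17. P1: load  L1  bus=[BusRd]  L1: P0=O P1=S P2=S  mem[L1]=9
18. P1: load  L2  bus=[-]  L2: P0=I P1=M P2=I  mem[L2]=40
19. P1: store L2 := 97  bus=[-]  L2: P0=I P1=M P2=I  mem[L2]=40
20. P2: load  L1  bus=[-]  L1: P0=O P1=S P2=S  mem[L1]=9
21. P2: store L4 := 4  bus=[BusRdX]  L4: P0=I P1=I P2=M  mem[L4]=60
22. P0: store L2 := 47  bus=[BusRdX,Flush]  L2: P0=M P1=I P2=I  mem[L2]=97
23. P2: store L4 := 80  bus=[-]  L4: P0=I P1=I P2=M  mem[L4]=60

memory[L2] = 97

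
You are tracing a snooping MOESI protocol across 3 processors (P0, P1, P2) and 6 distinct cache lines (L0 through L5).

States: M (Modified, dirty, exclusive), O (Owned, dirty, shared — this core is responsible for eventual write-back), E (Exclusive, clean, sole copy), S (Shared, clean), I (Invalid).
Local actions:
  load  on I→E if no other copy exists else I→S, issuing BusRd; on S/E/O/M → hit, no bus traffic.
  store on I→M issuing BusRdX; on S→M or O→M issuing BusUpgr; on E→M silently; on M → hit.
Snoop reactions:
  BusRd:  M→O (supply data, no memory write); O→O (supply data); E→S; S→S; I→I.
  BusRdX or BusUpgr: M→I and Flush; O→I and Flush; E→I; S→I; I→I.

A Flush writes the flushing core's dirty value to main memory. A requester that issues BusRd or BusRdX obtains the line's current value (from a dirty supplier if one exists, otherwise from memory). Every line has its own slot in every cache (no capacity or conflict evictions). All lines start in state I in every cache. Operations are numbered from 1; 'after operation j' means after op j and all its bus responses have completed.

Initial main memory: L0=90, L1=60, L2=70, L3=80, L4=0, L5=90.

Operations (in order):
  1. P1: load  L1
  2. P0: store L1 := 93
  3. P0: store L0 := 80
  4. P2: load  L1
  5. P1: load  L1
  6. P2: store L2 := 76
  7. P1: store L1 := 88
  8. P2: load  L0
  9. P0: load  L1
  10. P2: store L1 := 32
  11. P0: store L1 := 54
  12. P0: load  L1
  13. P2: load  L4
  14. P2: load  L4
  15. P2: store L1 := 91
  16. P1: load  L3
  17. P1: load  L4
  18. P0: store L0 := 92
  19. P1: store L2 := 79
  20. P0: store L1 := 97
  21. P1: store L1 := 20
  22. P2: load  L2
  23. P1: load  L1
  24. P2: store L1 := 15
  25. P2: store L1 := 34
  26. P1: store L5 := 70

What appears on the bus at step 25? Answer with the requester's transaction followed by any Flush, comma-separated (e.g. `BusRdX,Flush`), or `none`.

bus = none

[1] P1: load  L1 | P0:I, P1:E(60), P2:I | bus: BusRd
[2] P0: store L1 := 93 | P0:M(93), P1:I, P2:I | bus: BusRdX
[3] P0: store L0 := 80 | P0:M(80), P1:I, P2:I | bus: BusRdX
[4] P2: load  L1 | P0:O(93), P1:I, P2:S(93) | bus: BusRd
[5] P1: load  L1 | P0:O(93), P1:S(93), P2:S(93) | bus: BusRd
[6] P2: store L2 := 76 | P0:I, P1:I, P2:M(76) | bus: BusRdX
[7] P1: store L1 := 88 | P0:I, P1:M(88), P2:I | bus: BusUpgr,Flush
[8] P2: load  L0 | P0:O(80), P1:I, P2:S(80) | bus: BusRd
[9] P0: load  L1 | P0:S(88), P1:O(88), P2:I | bus: BusRd
[10] P2: store L1 := 32 | P0:I, P1:I, P2:M(32) | bus: BusRdX,Flush
[11] P0: store L1 := 54 | P0:M(54), P1:I, P2:I | bus: BusRdX,Flush
[12] P0: load  L1 | P0:M(54), P1:I, P2:I | bus: none
[13] P2: load  L4 | P0:I, P1:I, P2:E(0) | bus: BusRd
[14] P2: load  L4 | P0:I, P1:I, P2:E(0) | bus: none
[15] P2: store L1 := 91 | P0:I, P1:I, P2:M(91) | bus: BusRdX,Flush
[16] P1: load  L3 | P0:I, P1:E(80), P2:I | bus: BusRd
[17] P1: load  L4 | P0:I, P1:S(0), P2:S(0) | bus: BusRd
[18] P0: store L0 := 92 | P0:M(92), P1:I, P2:I | bus: BusUpgr
[19] P1: store L2 := 79 | P0:I, P1:M(79), P2:I | bus: BusRdX,Flush
[20] P0: store L1 := 97 | P0:M(97), P1:I, P2:I | bus: BusRdX,Flush
[21] P1: store L1 := 20 | P0:I, P1:M(20), P2:I | bus: BusRdX,Flush
[22] P2: load  L2 | P0:I, P1:O(79), P2:S(79) | bus: BusRd
[23] P1: load  L1 | P0:I, P1:M(20), P2:I | bus: none
[24] P2: store L1 := 15 | P0:I, P1:I, P2:M(15) | bus: BusRdX,Flush
[25] P2: store L1 := 34 | P0:I, P1:I, P2:M(34) | bus: none
[26] P1: store L5 := 70 | P0:I, P1:M(70), P2:I | bus: BusRdX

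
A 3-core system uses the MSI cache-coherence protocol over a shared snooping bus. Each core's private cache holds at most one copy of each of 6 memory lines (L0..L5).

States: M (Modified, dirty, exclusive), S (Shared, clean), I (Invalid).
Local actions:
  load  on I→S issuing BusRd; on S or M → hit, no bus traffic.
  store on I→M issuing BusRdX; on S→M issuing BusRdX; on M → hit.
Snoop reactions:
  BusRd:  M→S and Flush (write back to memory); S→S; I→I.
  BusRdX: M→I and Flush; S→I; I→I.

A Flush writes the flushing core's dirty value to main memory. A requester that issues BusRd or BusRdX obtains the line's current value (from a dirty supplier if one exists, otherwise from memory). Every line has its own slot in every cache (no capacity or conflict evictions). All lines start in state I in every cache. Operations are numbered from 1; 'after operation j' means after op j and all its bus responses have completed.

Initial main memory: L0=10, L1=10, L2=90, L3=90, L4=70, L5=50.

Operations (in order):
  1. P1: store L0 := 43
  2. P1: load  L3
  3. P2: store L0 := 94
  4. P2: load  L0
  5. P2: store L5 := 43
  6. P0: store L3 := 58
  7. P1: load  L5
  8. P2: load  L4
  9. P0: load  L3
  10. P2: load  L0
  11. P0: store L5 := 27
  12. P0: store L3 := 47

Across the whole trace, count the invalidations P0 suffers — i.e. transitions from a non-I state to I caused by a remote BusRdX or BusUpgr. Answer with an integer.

[1] P1: store L0 := 43 | P0:I, P1:M(43), P2:I | bus: BusRdX
[2] P1: load  L3 | P0:I, P1:S(90), P2:I | bus: BusRd
[3] P2: store L0 := 94 | P0:I, P1:I, P2:M(94) | bus: BusRdX,Flush
[4] P2: load  L0 | P0:I, P1:I, P2:M(94) | bus: none
[5] P2: store L5 := 43 | P0:I, P1:I, P2:M(43) | bus: BusRdX
[6] P0: store L3 := 58 | P0:M(58), P1:I, P2:I | bus: BusRdX
[7] P1: load  L5 | P0:I, P1:S(43), P2:S(43) | bus: BusRd,Flush
[8] P2: load  L4 | P0:I, P1:I, P2:S(70) | bus: BusRd
[9] P0: load  L3 | P0:M(58), P1:I, P2:I | bus: none
[10] P2: load  L0 | P0:I, P1:I, P2:M(94) | bus: none
[11] P0: store L5 := 27 | P0:M(27), P1:I, P2:I | bus: BusRdX
[12] P0: store L3 := 47 | P0:M(47), P1:I, P2:I | bus: none

invalidations = 0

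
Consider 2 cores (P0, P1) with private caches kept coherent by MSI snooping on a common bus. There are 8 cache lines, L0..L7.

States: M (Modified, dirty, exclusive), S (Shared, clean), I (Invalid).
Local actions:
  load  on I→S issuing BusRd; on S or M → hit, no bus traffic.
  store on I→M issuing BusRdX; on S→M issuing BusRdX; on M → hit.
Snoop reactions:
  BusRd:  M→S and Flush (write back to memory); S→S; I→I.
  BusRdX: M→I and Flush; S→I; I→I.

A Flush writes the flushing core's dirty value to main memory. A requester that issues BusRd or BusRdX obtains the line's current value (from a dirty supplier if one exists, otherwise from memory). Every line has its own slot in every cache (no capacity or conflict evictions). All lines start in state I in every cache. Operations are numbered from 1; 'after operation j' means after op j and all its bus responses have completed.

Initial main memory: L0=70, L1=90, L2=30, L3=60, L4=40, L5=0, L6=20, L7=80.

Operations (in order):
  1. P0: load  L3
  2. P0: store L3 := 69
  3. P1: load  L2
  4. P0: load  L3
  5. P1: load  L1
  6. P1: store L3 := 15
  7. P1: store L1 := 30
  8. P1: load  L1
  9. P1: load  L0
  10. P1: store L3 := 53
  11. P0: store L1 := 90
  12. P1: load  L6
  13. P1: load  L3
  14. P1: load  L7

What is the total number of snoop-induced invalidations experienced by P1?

1. P0: load  L3  bus=[BusRd]  L3: P0=S P1=I  mem[L3]=60
2. P0: store L3 := 69  bus=[BusRdX]  L3: P0=M P1=I  mem[L3]=60
3. P1: load  L2  bus=[BusRd]  L2: P0=I P1=S  mem[L2]=30
4. P0: load  L3  bus=[-]  L3: P0=M P1=I  mem[L3]=60
5. P1: load  L1  bus=[BusRd]  L1: P0=I P1=S  mem[L1]=90
6. P1: store L3 := 15  bus=[BusRdX,Flush]  L3: P0=I P1=M  mem[L3]=69
7. P1: store L1 := 30  bus=[BusRdX]  L1: P0=I P1=M  mem[L1]=90
8. P1: load  L1  bus=[-]  L1: P0=I P1=M  mem[L1]=90
9. P1: load  L0  bus=[BusRd]  L0: P0=I P1=S  mem[L0]=70
10. P1: store L3 := 53  bus=[-]  L3: P0=I P1=M  mem[L3]=69
11. P0: store L1 := 90  bus=[BusRdX,Flush]  L1: P0=M P1=I  mem[L1]=30
12. P1: load  L6  bus=[BusRd]  L6: P0=I P1=S  mem[L6]=20
13. P1: load  L3  bus=[-]  L3: P0=I P1=M  mem[L3]=69
14. P1: load  L7  bus=[BusRd]  L7: P0=I P1=S  mem[L7]=80

invalidations = 1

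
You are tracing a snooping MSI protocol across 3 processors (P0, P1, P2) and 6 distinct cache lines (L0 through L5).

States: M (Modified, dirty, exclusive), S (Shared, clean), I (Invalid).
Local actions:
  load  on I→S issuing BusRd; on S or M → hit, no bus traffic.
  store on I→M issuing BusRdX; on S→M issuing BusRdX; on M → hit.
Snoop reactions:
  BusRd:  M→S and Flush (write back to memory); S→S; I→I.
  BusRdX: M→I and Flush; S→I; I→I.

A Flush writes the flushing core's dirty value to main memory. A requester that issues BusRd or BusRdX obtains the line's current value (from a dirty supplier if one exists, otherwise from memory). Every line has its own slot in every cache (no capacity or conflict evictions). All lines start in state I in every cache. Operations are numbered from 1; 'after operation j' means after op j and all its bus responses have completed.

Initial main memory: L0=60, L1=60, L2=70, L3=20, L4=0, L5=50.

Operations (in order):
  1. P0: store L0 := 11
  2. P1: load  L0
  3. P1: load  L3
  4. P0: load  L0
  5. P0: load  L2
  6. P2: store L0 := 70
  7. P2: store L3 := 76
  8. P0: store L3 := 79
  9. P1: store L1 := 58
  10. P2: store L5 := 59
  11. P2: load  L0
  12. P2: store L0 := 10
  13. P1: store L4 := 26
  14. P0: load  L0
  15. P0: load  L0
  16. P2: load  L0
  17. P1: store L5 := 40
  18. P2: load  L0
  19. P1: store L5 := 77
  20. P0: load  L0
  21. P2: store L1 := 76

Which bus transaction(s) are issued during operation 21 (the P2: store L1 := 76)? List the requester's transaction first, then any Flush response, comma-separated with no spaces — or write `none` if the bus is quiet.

bus = BusRdX,Flush

1. P0: store L0 := 11  bus=[BusRdX]  L0: P0=M P1=I P2=I  mem[L0]=60
2. P1: load  L0  bus=[BusRd,Flush]  L0: P0=S P1=S P2=I  mem[L0]=11
3. P1: load  L3  bus=[BusRd]  L3: P0=I P1=S P2=I  mem[L3]=20
4. P0: load  L0  bus=[-]  L0: P0=S P1=S P2=I  mem[L0]=11
5. P0: load  L2  bus=[BusRd]  L2: P0=S P1=I P2=I  mem[L2]=70
6. P2: store L0 := 70  bus=[BusRdX]  L0: P0=I P1=I P2=M  mem[L0]=11
7. P2: store L3 := 76  bus=[BusRdX]  L3: P0=I P1=I P2=M  mem[L3]=20
8. P0: store L3 := 79  bus=[BusRdX,Flush]  L3: P0=M P1=I P2=I  mem[L3]=76
9. P1: store L1 := 58  bus=[BusRdX]  L1: P0=I P1=M P2=I  mem[L1]=60
10. P2: store L5 := 59  bus=[BusRdX]  L5: P0=I P1=I P2=M  mem[L5]=50
11. P2: load  L0  bus=[-]  L0: P0=I P1=I P2=M  mem[L0]=11
12. P2: store L0 := 10  bus=[-]  L0: P0=I P1=I P2=M  mem[L0]=11
13. P1: store L4 := 26  bus=[BusRdX]  L4: P0=I P1=M P2=I  mem[L4]=0
14. P0: load  L0  bus=[BusRd,Flush]  L0: P0=S P1=I P2=S  mem[L0]=10
15. P0: load  L0  bus=[-]  L0: P0=S P1=I P2=S  mem[L0]=10
16. P2: load  L0  bus=[-]  L0: P0=S P1=I P2=S  mem[L0]=10
17. P1: store L5 := 40  bus=[BusRdX,Flush]  L5: P0=I P1=M P2=I  mem[L5]=59
18. P2: load  L0  bus=[-]  L0: P0=S P1=I P2=S  mem[L0]=10
19. P1: store L5 := 77  bus=[-]  L5: P0=I P1=M P2=I  mem[L5]=59
20. P0: load  L0  bus=[-]  L0: P0=S P1=I P2=S  mem[L0]=10
21. P2: store L1 := 76  bus=[BusRdX,Flush]  L1: P0=I P1=I P2=M  mem[L1]=58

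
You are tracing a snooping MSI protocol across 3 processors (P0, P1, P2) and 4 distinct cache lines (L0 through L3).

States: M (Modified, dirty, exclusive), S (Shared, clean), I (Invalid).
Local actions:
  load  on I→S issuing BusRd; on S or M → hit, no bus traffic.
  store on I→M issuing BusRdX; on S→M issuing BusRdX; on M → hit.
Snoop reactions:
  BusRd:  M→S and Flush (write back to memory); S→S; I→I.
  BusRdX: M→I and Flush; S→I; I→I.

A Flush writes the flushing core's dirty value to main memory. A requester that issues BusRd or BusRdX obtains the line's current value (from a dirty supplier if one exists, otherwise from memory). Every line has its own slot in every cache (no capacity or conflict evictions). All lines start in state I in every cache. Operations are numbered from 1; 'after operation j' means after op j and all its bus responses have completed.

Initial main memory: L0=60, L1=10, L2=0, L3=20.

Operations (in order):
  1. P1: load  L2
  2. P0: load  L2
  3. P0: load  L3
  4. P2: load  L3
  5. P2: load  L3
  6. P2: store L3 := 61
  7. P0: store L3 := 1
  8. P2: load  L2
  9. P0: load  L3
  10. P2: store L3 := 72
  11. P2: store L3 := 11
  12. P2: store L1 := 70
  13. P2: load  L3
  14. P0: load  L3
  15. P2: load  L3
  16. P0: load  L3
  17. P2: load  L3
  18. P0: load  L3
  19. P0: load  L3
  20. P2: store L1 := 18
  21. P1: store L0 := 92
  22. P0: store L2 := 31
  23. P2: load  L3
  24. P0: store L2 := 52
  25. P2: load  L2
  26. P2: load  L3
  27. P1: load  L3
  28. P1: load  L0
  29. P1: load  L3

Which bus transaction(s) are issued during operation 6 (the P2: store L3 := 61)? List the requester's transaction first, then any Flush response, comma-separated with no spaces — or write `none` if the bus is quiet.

1. P1: load  L2  bus=[BusRd]  L2: P0=I P1=S P2=I  mem[L2]=0
2. P0: load  L2  bus=[BusRd]  L2: P0=S P1=S P2=I  mem[L2]=0
3. P0: load  L3  bus=[BusRd]  L3: P0=S P1=I P2=I  mem[L3]=20
4. P2: load  L3  bus=[BusRd]  L3: P0=S P1=I P2=S  mem[L3]=20
5. P2: load  L3  bus=[-]  L3: P0=S P1=I P2=S  mem[L3]=20
6. P2: store L3 := 61  bus=[BusRdX]  L3: P0=I P1=I P2=M  mem[L3]=20
7. P0: store L3 := 1  bus=[BusRdX,Flush]  L3: P0=M P1=I P2=I  mem[L3]=61
8. P2: load  L2  bus=[BusRd]  L2: P0=S P1=S P2=S  mem[L2]=0
9. P0: load  L3  bus=[-]  L3: P0=M P1=I P2=I  mem[L3]=61
10. P2: store L3 := 72  bus=[BusRdX,Flush]  L3: P0=I P1=I P2=M  mem[L3]=1
11. P2: store L3 := 11  bus=[-]  L3: P0=I P1=I P2=M  mem[L3]=1
12. P2: store L1 := 70  bus=[BusRdX]  L1: P0=I P1=I P2=M  mem[L1]=10
13. P2: load  L3  bus=[-]  L3: P0=I P1=I P2=M  mem[L3]=1
14. P0: load  L3  bus=[BusRd,Flush]  L3: P0=S P1=I P2=S  mem[L3]=11
15. P2: load  L3  bus=[-]  L3: P0=S P1=I P2=S  mem[L3]=11
16. P0: load  L3  bus=[-]  L3: P0=S P1=I P2=S  mem[L3]=11
17. P2: load  L3  bus=[-]  L3: P0=S P1=I P2=S  mem[L3]=11
18. P0: load  L3  bus=[-]  L3: P0=S P1=I P2=S  mem[L3]=11
19. P0: load  L3  bus=[-]  L3: P0=S P1=I P2=S  mem[L3]=11
20. P2: store L1 := 18  bus=[-]  L1: P0=I P1=I P2=M  mem[L1]=10
21. P1: store L0 := 92  bus=[BusRdX]  L0: P0=I P1=M P2=I  mem[L0]=60
22. P0: store L2 := 31  bus=[BusRdX]  L2: P0=M P1=I P2=I  mem[L2]=0
23. P2: load  L3  bus=[-]  L3: P0=S P1=I P2=S  mem[L3]=11
24. P0: store L2 := 52  bus=[-]  L2: P0=M P1=I P2=I  mem[L2]=0
25. P2: load  L2  bus=[BusRd,Flush]  L2: P0=S P1=I P2=S  mem[L2]=52
26. P2: load  L3  bus=[-]  L3: P0=S P1=I P2=S  mem[L3]=11
27. P1: load  L3  bus=[BusRd]  L3: P0=S P1=S P2=S  mem[L3]=11
28. P1: load  L0  bus=[-]  L0: P0=I P1=M P2=I  mem[L0]=60
29. P1: load  L3  bus=[-]  L3: P0=S P1=S P2=S  mem[L3]=11

bus = BusRdX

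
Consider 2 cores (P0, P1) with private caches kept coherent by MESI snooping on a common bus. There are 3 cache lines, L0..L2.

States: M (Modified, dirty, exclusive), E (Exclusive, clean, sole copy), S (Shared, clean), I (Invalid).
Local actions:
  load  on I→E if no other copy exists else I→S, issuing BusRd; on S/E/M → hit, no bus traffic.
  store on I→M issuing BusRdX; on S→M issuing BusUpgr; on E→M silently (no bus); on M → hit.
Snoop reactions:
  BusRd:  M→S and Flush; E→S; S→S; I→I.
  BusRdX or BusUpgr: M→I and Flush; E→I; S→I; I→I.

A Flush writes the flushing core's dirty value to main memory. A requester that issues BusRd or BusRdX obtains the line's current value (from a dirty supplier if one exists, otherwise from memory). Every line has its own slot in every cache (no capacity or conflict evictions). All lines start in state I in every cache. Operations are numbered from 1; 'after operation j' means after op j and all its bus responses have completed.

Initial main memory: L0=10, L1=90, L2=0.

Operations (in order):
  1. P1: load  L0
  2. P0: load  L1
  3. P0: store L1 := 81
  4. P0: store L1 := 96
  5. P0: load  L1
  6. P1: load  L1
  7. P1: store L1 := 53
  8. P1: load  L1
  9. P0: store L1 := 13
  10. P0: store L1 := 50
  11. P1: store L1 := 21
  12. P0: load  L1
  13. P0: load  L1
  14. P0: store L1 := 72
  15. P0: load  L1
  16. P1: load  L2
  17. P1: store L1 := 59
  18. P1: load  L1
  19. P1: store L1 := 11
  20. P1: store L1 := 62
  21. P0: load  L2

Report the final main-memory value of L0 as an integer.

memory[L0] = 10

  op1 P1: load  L0 → I/E on L0; bus BusRd; mem=10
  op2 P0: load  L1 → E/I on L1; bus BusRd; mem=90
  op3 P0: store L1 := 81 → M/I on L1; bus (none); mem=90
  op4 P0: store L1 := 96 → M/I on L1; bus (none); mem=90
  op5 P0: load  L1 → M/I on L1; bus (none); mem=90
  op6 P1: load  L1 → S/S on L1; bus BusRd Flush; mem=96
  op7 P1: store L1 := 53 → I/M on L1; bus BusUpgr; mem=96
  op8 P1: load  L1 → I/M on L1; bus (none); mem=96
  op9 P0: store L1 := 13 → M/I on L1; bus BusRdX Flush; mem=53
  op10 P0: store L1 := 50 → M/I on L1; bus (none); mem=53
  op11 P1: store L1 := 21 → I/M on L1; bus BusRdX Flush; mem=50
  op12 P0: load  L1 → S/S on L1; bus BusRd Flush; mem=21
  op13 P0: load  L1 → S/S on L1; bus (none); mem=21
  op14 P0: store L1 := 72 → M/I on L1; bus BusUpgr; mem=21
  op15 P0: load  L1 → M/I on L1; bus (none); mem=21
  op16 P1: load  L2 → I/E on L2; bus BusRd; mem=0
  op17 P1: store L1 := 59 → I/M on L1; bus BusRdX Flush; mem=72
  op18 P1: load  L1 → I/M on L1; bus (none); mem=72
  op19 P1: store L1 := 11 → I/M on L1; bus (none); mem=72
  op20 P1: store L1 := 62 → I/M on L1; bus (none); mem=72
  op21 P0: load  L2 → S/S on L2; bus BusRd; mem=0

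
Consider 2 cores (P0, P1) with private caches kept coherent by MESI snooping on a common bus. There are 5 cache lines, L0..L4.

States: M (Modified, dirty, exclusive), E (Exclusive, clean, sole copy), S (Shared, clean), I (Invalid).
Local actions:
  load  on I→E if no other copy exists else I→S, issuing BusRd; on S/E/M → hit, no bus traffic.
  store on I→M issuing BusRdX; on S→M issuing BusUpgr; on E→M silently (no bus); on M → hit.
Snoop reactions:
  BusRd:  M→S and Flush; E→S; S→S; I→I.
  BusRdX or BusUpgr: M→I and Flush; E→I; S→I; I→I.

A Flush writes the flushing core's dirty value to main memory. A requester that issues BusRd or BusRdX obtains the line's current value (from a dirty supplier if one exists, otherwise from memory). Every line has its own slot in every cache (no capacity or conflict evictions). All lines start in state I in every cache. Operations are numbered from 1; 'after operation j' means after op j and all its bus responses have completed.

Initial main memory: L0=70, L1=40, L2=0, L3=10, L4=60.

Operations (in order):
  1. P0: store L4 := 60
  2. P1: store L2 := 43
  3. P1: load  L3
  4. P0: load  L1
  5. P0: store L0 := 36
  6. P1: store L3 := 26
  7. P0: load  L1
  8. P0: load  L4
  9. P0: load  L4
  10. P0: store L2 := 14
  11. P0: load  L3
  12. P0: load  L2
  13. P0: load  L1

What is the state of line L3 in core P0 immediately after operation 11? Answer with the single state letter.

1. P0: store L4 := 60  bus=[BusRdX]  L4: P0=M P1=I  mem[L4]=60
2. P1: store L2 := 43  bus=[BusRdX]  L2: P0=I P1=M  mem[L2]=0
3. P1: load  L3  bus=[BusRd]  L3: P0=I P1=E  mem[L3]=10
4. P0: load  L1  bus=[BusRd]  L1: P0=E P1=I  mem[L1]=40
5. P0: store L0 := 36  bus=[BusRdX]  L0: P0=M P1=I  mem[L0]=70
6. P1: store L3 := 26  bus=[-]  L3: P0=I P1=M  mem[L3]=10
7. P0: load  L1  bus=[-]  L1: P0=E P1=I  mem[L1]=40
8. P0: load  L4  bus=[-]  L4: P0=M P1=I  mem[L4]=60
9. P0: load  L4  bus=[-]  L4: P0=M P1=I  mem[L4]=60
10. P0: store L2 := 14  bus=[BusRdX,Flush]  L2: P0=M P1=I  mem[L2]=43
11. P0: load  L3  bus=[BusRd,Flush]  L3: P0=S P1=S  mem[L3]=26
12. P0: load  L2  bus=[-]  L2: P0=M P1=I  mem[L2]=43
13. P0: load  L1  bus=[-]  L1: P0=E P1=I  mem[L1]=40

state = S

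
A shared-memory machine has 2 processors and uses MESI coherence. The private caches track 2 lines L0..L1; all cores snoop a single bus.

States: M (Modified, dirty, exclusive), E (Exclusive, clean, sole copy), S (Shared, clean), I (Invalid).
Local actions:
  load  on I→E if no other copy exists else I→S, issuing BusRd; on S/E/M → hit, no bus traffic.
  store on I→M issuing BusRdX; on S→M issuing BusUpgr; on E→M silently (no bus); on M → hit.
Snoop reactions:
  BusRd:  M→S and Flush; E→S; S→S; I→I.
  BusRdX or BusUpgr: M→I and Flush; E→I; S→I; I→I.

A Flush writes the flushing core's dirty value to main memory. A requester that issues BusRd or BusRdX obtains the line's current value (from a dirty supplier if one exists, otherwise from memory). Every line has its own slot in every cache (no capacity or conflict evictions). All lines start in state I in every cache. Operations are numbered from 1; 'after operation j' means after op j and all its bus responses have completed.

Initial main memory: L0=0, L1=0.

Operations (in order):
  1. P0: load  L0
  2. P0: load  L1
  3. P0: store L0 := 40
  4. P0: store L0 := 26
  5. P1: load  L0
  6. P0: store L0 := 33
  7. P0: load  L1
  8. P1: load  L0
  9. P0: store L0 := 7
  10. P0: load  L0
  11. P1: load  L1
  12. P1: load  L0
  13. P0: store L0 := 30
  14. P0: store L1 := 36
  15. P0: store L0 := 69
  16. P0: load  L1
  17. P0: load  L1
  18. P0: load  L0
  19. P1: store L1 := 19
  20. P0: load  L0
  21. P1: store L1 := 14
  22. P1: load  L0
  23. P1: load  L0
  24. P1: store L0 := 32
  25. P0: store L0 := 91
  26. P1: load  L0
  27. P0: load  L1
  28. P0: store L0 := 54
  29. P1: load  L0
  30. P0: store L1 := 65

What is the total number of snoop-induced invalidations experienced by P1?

invalidations = 7

  op1 P0: load  L0 → E/I on L0; bus BusRd; mem=0
  op2 P0: load  L1 → E/I on L1; bus BusRd; mem=0
  op3 P0: store L0 := 40 → M/I on L0; bus (none); mem=0
  op4 P0: store L0 := 26 → M/I on L0; bus (none); mem=0
  op5 P1: load  L0 → S/S on L0; bus BusRd Flush; mem=26
  op6 P0: store L0 := 33 → M/I on L0; bus BusUpgr; mem=26
  op7 P0: load  L1 → E/I on L1; bus (none); mem=0
  op8 P1: load  L0 → S/S on L0; bus BusRd Flush; mem=33
  op9 P0: store L0 := 7 → M/I on L0; bus BusUpgr; mem=33
  op10 P0: load  L0 → M/I on L0; bus (none); mem=33
  op11 P1: load  L1 → S/S on L1; bus BusRd; mem=0
  op12 P1: load  L0 → S/S on L0; bus BusRd Flush; mem=7
  op13 P0: store L0 := 30 → M/I on L0; bus BusUpgr; mem=7
  op14 P0: store L1 := 36 → M/I on L1; bus BusUpgr; mem=0
  op15 P0: store L0 := 69 → M/I on L0; bus (none); mem=7
  op16 P0: load  L1 → M/I on L1; bus (none); mem=0
  op17 P0: load  L1 → M/I on L1; bus (none); mem=0
  op18 P0: load  L0 → M/I on L0; bus (none); mem=7
  op19 P1: store L1 := 19 → I/M on L1; bus BusRdX Flush; mem=36
  op20 P0: load  L0 → M/I on L0; bus (none); mem=7
  op21 P1: store L1 := 14 → I/M on L1; bus (none); mem=36
  op22 P1: load  L0 → S/S on L0; bus BusRd Flush; mem=69
  op23 P1: load  L0 → S/S on L0; bus (none); mem=69
  op24 P1: store L0 := 32 → I/M on L0; bus BusUpgr; mem=69
  op25 P0: store L0 := 91 → M/I on L0; bus BusRdX Flush; mem=32
  op26 P1: load  L0 → S/S on L0; bus BusRd Flush; mem=91
  op27 P0: load  L1 → S/S on L1; bus BusRd Flush; mem=14
  op28 P0: store L0 := 54 → M/I on L0; bus BusUpgr; mem=91
  op29 P1: load  L0 → S/S on L0; bus BusRd Flush; mem=54
  op30 P0: store L1 := 65 → M/I on L1; bus BusUpgr; mem=14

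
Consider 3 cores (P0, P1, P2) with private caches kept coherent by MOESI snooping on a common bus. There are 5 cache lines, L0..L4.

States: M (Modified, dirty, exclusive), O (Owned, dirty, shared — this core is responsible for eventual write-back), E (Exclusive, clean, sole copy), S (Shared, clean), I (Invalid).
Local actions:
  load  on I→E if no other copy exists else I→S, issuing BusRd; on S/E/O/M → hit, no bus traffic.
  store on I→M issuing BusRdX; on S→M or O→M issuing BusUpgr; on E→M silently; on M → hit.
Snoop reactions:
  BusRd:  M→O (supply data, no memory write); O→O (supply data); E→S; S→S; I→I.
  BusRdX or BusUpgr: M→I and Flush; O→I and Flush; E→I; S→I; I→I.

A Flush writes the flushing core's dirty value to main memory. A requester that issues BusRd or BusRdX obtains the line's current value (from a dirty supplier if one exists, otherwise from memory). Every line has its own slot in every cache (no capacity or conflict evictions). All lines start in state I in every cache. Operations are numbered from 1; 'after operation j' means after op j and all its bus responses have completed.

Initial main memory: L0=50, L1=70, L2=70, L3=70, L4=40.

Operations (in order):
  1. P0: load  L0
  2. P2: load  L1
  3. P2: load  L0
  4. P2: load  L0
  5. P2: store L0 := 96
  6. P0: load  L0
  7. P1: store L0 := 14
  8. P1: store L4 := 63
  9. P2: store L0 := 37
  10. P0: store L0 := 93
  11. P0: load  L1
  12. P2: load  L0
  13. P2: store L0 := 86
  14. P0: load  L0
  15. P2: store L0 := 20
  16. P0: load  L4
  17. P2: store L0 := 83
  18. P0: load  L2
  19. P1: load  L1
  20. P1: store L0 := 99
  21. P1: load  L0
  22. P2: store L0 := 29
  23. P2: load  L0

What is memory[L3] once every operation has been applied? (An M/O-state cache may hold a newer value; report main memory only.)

memory[L3] = 70

  op1 P0: load  L0 → E/I/I on L0; bus BusRd; mem=50
  op2 P2: load  L1 → I/I/E on L1; bus BusRd; mem=70
  op3 P2: load  L0 → S/I/S on L0; bus BusRd; mem=50
  op4 P2: load  L0 → S/I/S on L0; bus (none); mem=50
  op5 P2: store L0 := 96 → I/I/M on L0; bus BusUpgr; mem=50
  op6 P0: load  L0 → S/I/O on L0; bus BusRd; mem=50
  op7 P1: store L0 := 14 → I/M/I on L0; bus BusRdX Flush; mem=96
  op8 P1: store L4 := 63 → I/M/I on L4; bus BusRdX; mem=40
  op9 P2: store L0 := 37 → I/I/M on L0; bus BusRdX Flush; mem=14
  op10 P0: store L0 := 93 → M/I/I on L0; bus BusRdX Flush; mem=37
  op11 P0: load  L1 → S/I/S on L1; bus BusRd; mem=70
  op12 P2: load  L0 → O/I/S on L0; bus BusRd; mem=37
  op13 P2: store L0 := 86 → I/I/M on L0; bus BusUpgr Flush; mem=93
  op14 P0: load  L0 → S/I/O on L0; bus BusRd; mem=93
  op15 P2: store L0 := 20 → I/I/M on L0; bus BusUpgr; mem=93
  op16 P0: load  L4 → S/O/I on L4; bus BusRd; mem=40
  op17 P2: store L0 := 83 → I/I/M on L0; bus (none); mem=93
  op18 P0: load  L2 → E/I/I on L2; bus BusRd; mem=70
  op19 P1: load  L1 → S/S/S on L1; bus BusRd; mem=70
  op20 P1: store L0 := 99 → I/M/I on L0; bus BusRdX Flush; mem=83
  op21 P1: load  L0 → I/M/I on L0; bus (none); mem=83
  op22 P2: store L0 := 29 → I/I/M on L0; bus BusRdX Flush; mem=99
  op23 P2: load  L0 → I/I/M on L0; bus (none); mem=99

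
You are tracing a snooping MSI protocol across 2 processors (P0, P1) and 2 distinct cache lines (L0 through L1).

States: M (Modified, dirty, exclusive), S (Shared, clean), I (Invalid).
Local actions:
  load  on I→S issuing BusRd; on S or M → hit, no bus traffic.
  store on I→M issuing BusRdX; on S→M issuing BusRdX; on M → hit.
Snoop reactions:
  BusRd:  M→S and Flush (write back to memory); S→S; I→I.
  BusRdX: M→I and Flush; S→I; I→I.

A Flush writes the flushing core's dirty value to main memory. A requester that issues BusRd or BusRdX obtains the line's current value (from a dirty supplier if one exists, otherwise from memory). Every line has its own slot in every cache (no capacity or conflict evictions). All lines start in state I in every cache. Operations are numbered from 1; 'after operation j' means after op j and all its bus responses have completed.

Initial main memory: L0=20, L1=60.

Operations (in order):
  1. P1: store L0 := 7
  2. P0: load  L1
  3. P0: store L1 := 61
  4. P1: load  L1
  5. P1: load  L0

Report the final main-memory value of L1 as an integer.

memory[L1] = 61

  op1 P1: store L0 := 7 → I/M on L0; bus BusRdX; mem=20
  op2 P0: load  L1 → S/I on L1; bus BusRd; mem=60
  op3 P0: store L1 := 61 → M/I on L1; bus BusRdX; mem=60
  op4 P1: load  L1 → S/S on L1; bus BusRd Flush; mem=61
  op5 P1: load  L0 → I/M on L0; bus (none); mem=20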